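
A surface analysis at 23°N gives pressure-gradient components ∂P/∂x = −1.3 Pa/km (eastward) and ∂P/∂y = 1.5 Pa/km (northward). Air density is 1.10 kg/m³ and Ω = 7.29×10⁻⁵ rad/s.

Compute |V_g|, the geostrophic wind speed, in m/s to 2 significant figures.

32 m/s

Coriolis parameter at 23°N:
f = 2Ω sin φ = 2 × 7.29×10⁻⁵ × sin 23° = 5.70×10⁻⁵ s⁻¹
Component geostrophic relations (x east, y north):
u_g = −(1/(fρ)) ∂P/∂y,  v_g = (1/(fρ)) ∂P/∂x
u_g = −(1.5×10⁻³)/(5.70×10⁻⁵ × 1.10) = −23.9 m/s;  v_g = (−1.3×10⁻³)/(5.70×10⁻⁵ × 1.10) = −20.7 m/s
|V_g| = √(u_g² + v_g²) = 31.7 m/s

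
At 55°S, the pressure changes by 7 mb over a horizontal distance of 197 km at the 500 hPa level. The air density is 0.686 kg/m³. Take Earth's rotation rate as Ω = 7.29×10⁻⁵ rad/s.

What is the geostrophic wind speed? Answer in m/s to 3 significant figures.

43.4 m/s

Coriolis parameter at 55°S:
f = 2Ω sin φ = 2 × 7.29×10⁻⁵ × sin 55° = 1.19×10⁻⁴ s⁻¹
Pressure gradient: |∂P/∂n| = 700 Pa / 197000 m = 3.55×10⁻³ Pa/m
Geostrophic balance (pressure-gradient force = Coriolis force):
V_g = (1/(fρ)) |∂P/∂n| = 3.55×10⁻³ / (1.19×10⁻⁴ × 0.686) = 43.4 m/s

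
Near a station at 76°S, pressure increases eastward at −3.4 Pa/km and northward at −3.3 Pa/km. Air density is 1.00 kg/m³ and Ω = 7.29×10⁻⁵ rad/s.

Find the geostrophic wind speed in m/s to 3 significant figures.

Coriolis parameter at 76°S:
f = 2Ω sin φ = 2 × 7.29×10⁻⁵ × sin 76° = 1.41×10⁻⁴ s⁻¹
In the Southern Hemisphere f is negative: f = −1.41×10⁻⁴ s⁻¹.
Component geostrophic relations (x east, y north):
u_g = −(1/(fρ)) ∂P/∂y,  v_g = (1/(fρ)) ∂P/∂x
u_g = −(−3.3×10⁻³)/(−1.41×10⁻⁴ × 1.00) = −23.3 m/s;  v_g = (−3.4×10⁻³)/(−1.41×10⁻⁴ × 1.00) = 24.0 m/s
|V_g| = √(u_g² + v_g²) = 33.5 m/s

33.5 m/s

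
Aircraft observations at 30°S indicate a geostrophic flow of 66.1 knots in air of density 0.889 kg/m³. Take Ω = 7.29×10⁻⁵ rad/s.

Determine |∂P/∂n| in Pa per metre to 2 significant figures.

Coriolis parameter at 30°S:
f = 2Ω sin φ = 2 × 7.29×10⁻⁵ × sin 30° = 7.29×10⁻⁵ s⁻¹
Wind speed in SI: 66.1 knots = 34.0 m/s
Geostrophic balance rearranged: |∂P/∂n| = f ρ V_g
|∂P/∂n| = 7.29×10⁻⁵ × 0.889 × 34.0 = 2.20×10⁻³ Pa/m

2.2×10⁻³ Pa/m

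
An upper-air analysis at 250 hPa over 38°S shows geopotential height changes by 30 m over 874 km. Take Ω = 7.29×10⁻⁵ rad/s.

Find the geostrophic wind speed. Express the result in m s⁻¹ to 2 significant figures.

3.8 m s⁻¹

Coriolis parameter at 38°S:
f = 2Ω sin φ = 2 × 7.29×10⁻⁵ × sin 38° = 8.98×10⁻⁵ s⁻¹
Height gradient: |∂Z/∂n| = 30 m / 874000 m = 3.43×10⁻⁵
On a pressure surface, geostrophic balance gives V_g = (g/f)|∂Z/∂n|:
V_g = 9.81 × 3.43×10⁻⁵ / 8.98×10⁻⁵ = 3.75 m/s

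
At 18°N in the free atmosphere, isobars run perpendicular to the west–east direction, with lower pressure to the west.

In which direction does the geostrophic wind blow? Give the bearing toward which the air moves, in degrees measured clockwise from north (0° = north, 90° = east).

The pressure-gradient force points toward the west (bearing 270°).
Geostrophic balance: in the Northern Hemisphere the Coriolis force deflects motion to the right, so the geostrophic wind blows 90° to the right of the pressure-gradient force (low pressure on the left).
Rotating 270° by 90° clockwise gives 000° — the wind blows toward the north.

000°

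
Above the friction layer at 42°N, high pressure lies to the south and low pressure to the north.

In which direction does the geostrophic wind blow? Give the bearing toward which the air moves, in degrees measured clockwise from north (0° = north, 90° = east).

090°

The pressure-gradient force points toward the north (bearing 000°).
Geostrophic balance: in the Northern Hemisphere the Coriolis force deflects motion to the right, so the geostrophic wind blows 90° to the right of the pressure-gradient force (low pressure on the left).
Rotating 000° by 90° clockwise gives 090° — the wind blows toward the east.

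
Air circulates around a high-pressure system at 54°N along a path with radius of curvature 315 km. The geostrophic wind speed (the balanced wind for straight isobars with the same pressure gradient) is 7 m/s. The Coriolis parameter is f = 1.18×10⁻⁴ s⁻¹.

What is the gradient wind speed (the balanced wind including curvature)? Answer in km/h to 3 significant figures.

33.7 km/h

Around a high, pressure-gradient force acts outward with centrifugal, so Coriolis balances both:
fV = (1/ρ)|∂P/∂n| + V²/R  →  V² − fR·V + fR·V_g = 0
With fR = 1.18×10⁻⁴ × 315×10³ m = 37.2 m/s:
V = [fR − √((fR)² − 4 fR V_g)]/2 = [37.2 − √(37.2² − 4×37.2×7)]/2 = 9.35 m/s
Supergeostrophic (V > V_g = 7 m/s), as expected around a high.
Converting: 9.35 m/s × 3.6 = 33.7 km/h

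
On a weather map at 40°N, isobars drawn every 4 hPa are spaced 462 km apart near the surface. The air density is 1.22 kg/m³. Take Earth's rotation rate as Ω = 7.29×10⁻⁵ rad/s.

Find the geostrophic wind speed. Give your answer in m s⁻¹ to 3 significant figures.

7.57 m s⁻¹

Coriolis parameter at 40°N:
f = 2Ω sin φ = 2 × 7.29×10⁻⁵ × sin 40° = 9.37×10⁻⁵ s⁻¹
Pressure gradient: |∂P/∂n| = 400 Pa / 462000 m = 8.66×10⁻⁴ Pa/m
Geostrophic balance (pressure-gradient force = Coriolis force):
V_g = (1/(fρ)) |∂P/∂n| = 8.66×10⁻⁴ / (9.37×10⁻⁵ × 1.22) = 7.57 m/s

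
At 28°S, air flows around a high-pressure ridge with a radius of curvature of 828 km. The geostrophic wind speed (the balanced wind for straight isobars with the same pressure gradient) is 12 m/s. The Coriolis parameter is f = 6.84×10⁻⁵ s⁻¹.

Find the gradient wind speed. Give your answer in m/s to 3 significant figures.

Around a high, pressure-gradient force acts outward with centrifugal, so Coriolis balances both:
fV = (1/ρ)|∂P/∂n| + V²/R  →  V² − fR·V + fR·V_g = 0
With fR = 6.84×10⁻⁵ × 828×10³ m = 56.6 m/s:
V = [fR − √((fR)² − 4 fR V_g)]/2 = [56.6 − √(56.6² − 4×56.6×12)]/2 = 17.3 m/s
Supergeostrophic (V > V_g = 12 m/s), as expected around a high.

17.3 m/s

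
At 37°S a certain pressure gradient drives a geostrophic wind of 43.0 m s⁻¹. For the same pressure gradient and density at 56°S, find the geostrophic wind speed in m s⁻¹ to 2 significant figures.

31 m s⁻¹

With the same pressure gradient and density, V_g ∝ 1/f ∝ 1/sin φ.
V₂ = V₁ · sin φ₁ / sin φ₂ = 43.0 × sin 37° / sin 56°
V₂ = 43.0 × 0.6018/0.8290 = 31 m s⁻¹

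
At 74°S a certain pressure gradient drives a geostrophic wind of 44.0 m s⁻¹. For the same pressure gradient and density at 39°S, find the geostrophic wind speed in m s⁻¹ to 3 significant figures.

67.2 m s⁻¹

With the same pressure gradient and density, V_g ∝ 1/f ∝ 1/sin φ.
V₂ = V₁ · sin φ₁ / sin φ₂ = 44.0 × sin 74° / sin 39°
V₂ = 44.0 × 0.9613/0.6293 = 67.2 m s⁻¹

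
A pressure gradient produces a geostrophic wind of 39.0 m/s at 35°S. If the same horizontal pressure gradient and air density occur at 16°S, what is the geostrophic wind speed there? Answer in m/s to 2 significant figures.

81 m/s

With the same pressure gradient and density, V_g ∝ 1/f ∝ 1/sin φ.
V₂ = V₁ · sin φ₁ / sin φ₂ = 39.0 × sin 35° / sin 16°
V₂ = 39.0 × 0.5736/0.2756 = 81 m/s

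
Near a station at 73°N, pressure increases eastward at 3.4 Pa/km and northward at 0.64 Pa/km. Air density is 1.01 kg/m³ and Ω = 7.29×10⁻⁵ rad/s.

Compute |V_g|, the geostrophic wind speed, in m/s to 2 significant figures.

Coriolis parameter at 73°N:
f = 2Ω sin φ = 2 × 7.29×10⁻⁵ × sin 73° = 1.39×10⁻⁴ s⁻¹
Component geostrophic relations (x east, y north):
u_g = −(1/(fρ)) ∂P/∂y,  v_g = (1/(fρ)) ∂P/∂x
u_g = −(0.64×10⁻³)/(1.39×10⁻⁴ × 1.01) = −4.54 m/s;  v_g = (3.4×10⁻³)/(1.39×10⁻⁴ × 1.01) = 24.1 m/s
|V_g| = √(u_g² + v_g²) = 24.6 m/s

25 m/s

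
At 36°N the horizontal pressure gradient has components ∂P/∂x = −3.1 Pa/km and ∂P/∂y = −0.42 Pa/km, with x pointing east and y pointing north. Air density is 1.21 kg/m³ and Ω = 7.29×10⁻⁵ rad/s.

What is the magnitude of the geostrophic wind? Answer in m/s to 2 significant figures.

Coriolis parameter at 36°N:
f = 2Ω sin φ = 2 × 7.29×10⁻⁵ × sin 36° = 8.57×10⁻⁵ s⁻¹
Component geostrophic relations (x east, y north):
u_g = −(1/(fρ)) ∂P/∂y,  v_g = (1/(fρ)) ∂P/∂x
u_g = −(−0.42×10⁻³)/(8.57×10⁻⁵ × 1.21) = 4.05 m/s;  v_g = (−3.1×10⁻³)/(8.57×10⁻⁵ × 1.21) = −29.9 m/s
|V_g| = √(u_g² + v_g²) = 30.2 m/s

30 m/s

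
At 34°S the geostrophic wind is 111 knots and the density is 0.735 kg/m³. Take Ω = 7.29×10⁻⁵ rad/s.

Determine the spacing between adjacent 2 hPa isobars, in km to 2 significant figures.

Coriolis parameter at 34°S:
f = 2Ω sin φ = 2 × 7.29×10⁻⁵ × sin 34° = 8.15×10⁻⁵ s⁻¹
Wind speed in SI: 111 knots = 57.1 m/s
Geostrophic balance rearranged: |∂P/∂n| = f ρ V_g
|∂P/∂n| = 8.15×10⁻⁵ × 0.735 × 57.1 = 3.42×10⁻³ Pa/m
Isobar spacing: Δn = ΔP/|∂P/∂n| = 200 Pa / 3.42×10⁻³ Pa/m = 58447 m ≈ 58 km

58 km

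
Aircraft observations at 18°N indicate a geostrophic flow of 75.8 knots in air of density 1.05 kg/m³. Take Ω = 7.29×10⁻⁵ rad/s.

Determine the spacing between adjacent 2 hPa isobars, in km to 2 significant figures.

110 km

Coriolis parameter at 18°N:
f = 2Ω sin φ = 2 × 7.29×10⁻⁵ × sin 18° = 4.51×10⁻⁵ s⁻¹
Wind speed in SI: 75.8 knots = 39.0 m/s
Geostrophic balance rearranged: |∂P/∂n| = f ρ V_g
|∂P/∂n| = 4.51×10⁻⁵ × 1.05 × 39.0 = 1.84×10⁻³ Pa/m
Isobar spacing: Δn = ΔP/|∂P/∂n| = 200 Pa / 1.84×10⁻³ Pa/m = 108416 m ≈ 110 km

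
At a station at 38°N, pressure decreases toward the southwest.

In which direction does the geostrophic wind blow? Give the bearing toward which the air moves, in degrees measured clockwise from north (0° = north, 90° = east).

The pressure-gradient force points toward the southwest (bearing 225°).
Geostrophic balance: in the Northern Hemisphere the Coriolis force deflects motion to the right, so the geostrophic wind blows 90° to the right of the pressure-gradient force (low pressure on the left).
Rotating 225° by 90° clockwise gives 315° — the wind blows toward the northwest.

315°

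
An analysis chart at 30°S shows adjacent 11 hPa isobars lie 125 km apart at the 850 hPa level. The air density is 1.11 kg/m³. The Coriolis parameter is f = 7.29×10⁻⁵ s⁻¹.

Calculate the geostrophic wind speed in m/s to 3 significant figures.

109 m/s

Pressure gradient: |∂P/∂n| = 1100 Pa / 125000 m = 8.80×10⁻³ Pa/m
Geostrophic balance (pressure-gradient force = Coriolis force):
V_g = (1/(fρ)) |∂P/∂n| = 8.80×10⁻³ / (7.29×10⁻⁵ × 1.11) = 109 m/s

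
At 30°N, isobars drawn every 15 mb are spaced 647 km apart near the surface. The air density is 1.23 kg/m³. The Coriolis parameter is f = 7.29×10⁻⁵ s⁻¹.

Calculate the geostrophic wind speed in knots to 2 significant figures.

Pressure gradient: |∂P/∂n| = 1500 Pa / 647000 m = 2.32×10⁻³ Pa/m
Geostrophic balance (pressure-gradient force = Coriolis force):
V_g = (1/(fρ)) |∂P/∂n| = 2.32×10⁻³ / (7.29×10⁻⁵ × 1.23) = 25.9 m/s
Converting: 25.9 m/s × 1.944 = 50 knots

50 knots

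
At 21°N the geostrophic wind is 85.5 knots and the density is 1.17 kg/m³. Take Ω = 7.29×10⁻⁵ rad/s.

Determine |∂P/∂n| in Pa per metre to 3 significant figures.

2.69×10⁻³ Pa/m

Coriolis parameter at 21°N:
f = 2Ω sin φ = 2 × 7.29×10⁻⁵ × sin 21° = 5.23×10⁻⁵ s⁻¹
Wind speed in SI: 85.5 knots = 44.0 m/s
Geostrophic balance rearranged: |∂P/∂n| = f ρ V_g
|∂P/∂n| = 5.23×10⁻⁵ × 1.17 × 44.0 = 2.69×10⁻³ Pa/m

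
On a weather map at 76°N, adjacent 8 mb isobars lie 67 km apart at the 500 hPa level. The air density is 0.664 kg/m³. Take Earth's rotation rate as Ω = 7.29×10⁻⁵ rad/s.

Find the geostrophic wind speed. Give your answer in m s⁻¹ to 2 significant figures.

130 m s⁻¹

Coriolis parameter at 76°N:
f = 2Ω sin φ = 2 × 7.29×10⁻⁵ × sin 76° = 1.41×10⁻⁴ s⁻¹
Pressure gradient: |∂P/∂n| = 800 Pa / 67000 m = 1.19×10⁻² Pa/m
Geostrophic balance (pressure-gradient force = Coriolis force):
V_g = (1/(fρ)) |∂P/∂n| = 1.19×10⁻² / (1.41×10⁻⁴ × 0.664) = 127 m/s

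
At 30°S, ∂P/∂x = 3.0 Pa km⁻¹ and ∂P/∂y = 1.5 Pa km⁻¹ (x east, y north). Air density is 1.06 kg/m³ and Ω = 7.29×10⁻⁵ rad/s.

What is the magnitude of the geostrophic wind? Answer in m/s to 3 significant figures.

43.4 m/s

Coriolis parameter at 30°S:
f = 2Ω sin φ = 2 × 7.29×10⁻⁵ × sin 30° = 7.29×10⁻⁵ s⁻¹
In the Southern Hemisphere f is negative: f = −7.29×10⁻⁵ s⁻¹.
Component geostrophic relations (x east, y north):
u_g = −(1/(fρ)) ∂P/∂y,  v_g = (1/(fρ)) ∂P/∂x
u_g = −(1.5×10⁻³)/(−7.29×10⁻⁵ × 1.06) = 19.4 m/s;  v_g = (3.0×10⁻³)/(−7.29×10⁻⁵ × 1.06) = −38.8 m/s
|V_g| = √(u_g² + v_g²) = 43.4 m/s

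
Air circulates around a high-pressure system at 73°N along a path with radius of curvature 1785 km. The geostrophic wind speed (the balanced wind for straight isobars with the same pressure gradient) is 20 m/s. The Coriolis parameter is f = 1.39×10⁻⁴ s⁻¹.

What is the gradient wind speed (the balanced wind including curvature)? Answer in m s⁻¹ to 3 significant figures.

Around a high, pressure-gradient force acts outward with centrifugal, so Coriolis balances both:
fV = (1/ρ)|∂P/∂n| + V²/R  →  V² − fR·V + fR·V_g = 0
With fR = 1.39×10⁻⁴ × 1785×10³ m = 248 m/s:
V = [fR − √((fR)² − 4 fR V_g)]/2 = [248 − √(248² − 4×248×20)]/2 = 21.9 m/s
Supergeostrophic (V > V_g = 20 m/s), as expected around a high.

21.9 m s⁻¹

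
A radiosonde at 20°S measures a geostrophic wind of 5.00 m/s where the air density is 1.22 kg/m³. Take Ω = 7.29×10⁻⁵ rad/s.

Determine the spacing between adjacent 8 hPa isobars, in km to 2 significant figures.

Coriolis parameter at 20°S:
f = 2Ω sin φ = 2 × 7.29×10⁻⁵ × sin 20° = 4.99×10⁻⁵ s⁻¹
Geostrophic balance rearranged: |∂P/∂n| = f ρ V_g
|∂P/∂n| = 4.99×10⁻⁵ × 1.22 × 5.00 = 3.04×10⁻⁴ Pa/m
Isobar spacing: Δn = ΔP/|∂P/∂n| = 800 Pa / 3.04×10⁻⁴ Pa/m = 2629971 m ≈ 2600 km

2600 km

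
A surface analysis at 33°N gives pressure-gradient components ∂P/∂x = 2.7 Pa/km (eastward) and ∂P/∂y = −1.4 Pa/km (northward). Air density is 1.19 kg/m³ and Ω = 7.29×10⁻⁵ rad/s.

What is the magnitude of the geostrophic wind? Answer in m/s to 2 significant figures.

Coriolis parameter at 33°N:
f = 2Ω sin φ = 2 × 7.29×10⁻⁵ × sin 33° = 7.94×10⁻⁵ s⁻¹
Component geostrophic relations (x east, y north):
u_g = −(1/(fρ)) ∂P/∂y,  v_g = (1/(fρ)) ∂P/∂x
u_g = −(−1.4×10⁻³)/(7.94×10⁻⁵ × 1.19) = 14.8 m/s;  v_g = (2.7×10⁻³)/(7.94×10⁻⁵ × 1.19) = 28.6 m/s
|V_g| = √(u_g² + v_g²) = 32.2 m/s

32 m/s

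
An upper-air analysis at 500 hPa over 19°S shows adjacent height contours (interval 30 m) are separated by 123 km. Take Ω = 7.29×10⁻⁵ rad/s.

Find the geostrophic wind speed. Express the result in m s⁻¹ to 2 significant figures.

Coriolis parameter at 19°S:
f = 2Ω sin φ = 2 × 7.29×10⁻⁵ × sin 19° = 4.75×10⁻⁵ s⁻¹
Height gradient: |∂Z/∂n| = 30 m / 123000 m = 2.44×10⁻⁴
On a pressure surface, geostrophic balance gives V_g = (g/f)|∂Z/∂n|:
V_g = 9.81 × 2.44×10⁻⁴ / 4.75×10⁻⁵ = 50.4 m/s

50 m s⁻¹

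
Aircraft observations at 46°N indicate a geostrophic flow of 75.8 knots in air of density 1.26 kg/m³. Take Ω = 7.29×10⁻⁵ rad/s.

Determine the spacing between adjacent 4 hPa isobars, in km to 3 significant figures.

77.6 km

Coriolis parameter at 46°N:
f = 2Ω sin φ = 2 × 7.29×10⁻⁵ × sin 46° = 1.05×10⁻⁴ s⁻¹
Wind speed in SI: 75.8 knots = 39.0 m/s
Geostrophic balance rearranged: |∂P/∂n| = f ρ V_g
|∂P/∂n| = 1.05×10⁻⁴ × 1.26 × 39.0 = 5.15×10⁻³ Pa/m
Isobar spacing: Δn = ΔP/|∂P/∂n| = 400 Pa / 5.15×10⁻³ Pa/m = 77623 m ≈ 77.6 km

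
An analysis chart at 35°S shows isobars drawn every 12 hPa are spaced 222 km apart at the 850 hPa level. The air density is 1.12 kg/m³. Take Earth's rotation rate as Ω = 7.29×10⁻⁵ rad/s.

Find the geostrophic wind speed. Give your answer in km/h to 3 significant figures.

208 km/h

Coriolis parameter at 35°S:
f = 2Ω sin φ = 2 × 7.29×10⁻⁵ × sin 35° = 8.36×10⁻⁵ s⁻¹
Pressure gradient: |∂P/∂n| = 1200 Pa / 222000 m = 5.41×10⁻³ Pa/m
Geostrophic balance (pressure-gradient force = Coriolis force):
V_g = (1/(fρ)) |∂P/∂n| = 5.41×10⁻³ / (8.36×10⁻⁵ × 1.12) = 57.7 m/s
Converting: 57.7 m/s × 3.6 = 208 km/h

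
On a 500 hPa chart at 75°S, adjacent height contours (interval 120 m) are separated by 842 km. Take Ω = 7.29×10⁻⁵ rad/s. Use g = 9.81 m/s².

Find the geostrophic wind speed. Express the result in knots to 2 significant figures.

Coriolis parameter at 75°S:
f = 2Ω sin φ = 2 × 7.29×10⁻⁵ × sin 75° = 1.41×10⁻⁴ s⁻¹
Height gradient: |∂Z/∂n| = 120 m / 842000 m = 1.43×10⁻⁴
On a pressure surface, geostrophic balance gives V_g = (g/f)|∂Z/∂n|:
V_g = 9.81 × 1.43×10⁻⁴ / 1.41×10⁻⁴ = 9.93 m/s
Converting: 9.93 m/s × 1.944 = 19 knots

19 knots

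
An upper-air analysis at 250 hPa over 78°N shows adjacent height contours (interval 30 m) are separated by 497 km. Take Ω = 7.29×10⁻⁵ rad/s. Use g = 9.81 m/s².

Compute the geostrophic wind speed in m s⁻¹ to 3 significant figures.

4.15 m s⁻¹

Coriolis parameter at 78°N:
f = 2Ω sin φ = 2 × 7.29×10⁻⁵ × sin 78° = 1.43×10⁻⁴ s⁻¹
Height gradient: |∂Z/∂n| = 30 m / 497000 m = 6.04×10⁻⁵
On a pressure surface, geostrophic balance gives V_g = (g/f)|∂Z/∂n|:
V_g = 9.81 × 6.04×10⁻⁵ / 1.43×10⁻⁴ = 4.15 m/s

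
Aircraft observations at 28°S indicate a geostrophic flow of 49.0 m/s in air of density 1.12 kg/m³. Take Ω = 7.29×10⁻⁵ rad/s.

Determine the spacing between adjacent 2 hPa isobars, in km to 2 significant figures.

Coriolis parameter at 28°S:
f = 2Ω sin φ = 2 × 7.29×10⁻⁵ × sin 28° = 6.84×10⁻⁵ s⁻¹
Geostrophic balance rearranged: |∂P/∂n| = f ρ V_g
|∂P/∂n| = 6.84×10⁻⁵ × 1.12 × 49.0 = 3.76×10⁻³ Pa/m
Isobar spacing: Δn = ΔP/|∂P/∂n| = 200 Pa / 3.76×10⁻³ Pa/m = 53241 m ≈ 53 km

53 km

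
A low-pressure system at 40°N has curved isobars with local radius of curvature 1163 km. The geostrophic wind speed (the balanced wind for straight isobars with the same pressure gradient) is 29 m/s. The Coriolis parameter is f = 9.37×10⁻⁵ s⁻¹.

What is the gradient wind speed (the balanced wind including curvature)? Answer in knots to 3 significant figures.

Around a low, centrifugal force acts outward with Coriolis, so pressure-gradient force balances both:
(1/ρ)|∂P/∂n| = fV + V²/R  →  V² + fR·V − fR·V_g = 0
With fR = 9.37×10⁻⁵ × 1163×10³ m = 109 m/s:
V = [−fR + √((fR)² + 4 fR V_g)]/2 = [−109 + √(109² + 4×109×29)]/2 = 23.8 m/s
Subgeostrophic (V < V_g = 29 m/s), as expected around a low.
Converting: 23.8 m/s × 1.944 = 46.3 knots

46.3 knots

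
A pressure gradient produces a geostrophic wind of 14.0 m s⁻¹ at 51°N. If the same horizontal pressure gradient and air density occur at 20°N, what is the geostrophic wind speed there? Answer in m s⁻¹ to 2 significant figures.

32 m s⁻¹

With the same pressure gradient and density, V_g ∝ 1/f ∝ 1/sin φ.
V₂ = V₁ · sin φ₁ / sin φ₂ = 14.0 × sin 51° / sin 20°
V₂ = 14.0 × 0.7771/0.3420 = 32 m s⁻¹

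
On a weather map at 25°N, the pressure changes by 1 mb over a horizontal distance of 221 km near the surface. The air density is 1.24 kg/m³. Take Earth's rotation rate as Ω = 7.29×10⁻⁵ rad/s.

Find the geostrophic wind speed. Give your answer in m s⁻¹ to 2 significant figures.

Coriolis parameter at 25°N:
f = 2Ω sin φ = 2 × 7.29×10⁻⁵ × sin 25° = 6.16×10⁻⁵ s⁻¹
Pressure gradient: |∂P/∂n| = 100 Pa / 221000 m = 4.52×10⁻⁴ Pa/m
Geostrophic balance (pressure-gradient force = Coriolis force):
V_g = (1/(fρ)) |∂P/∂n| = 4.52×10⁻⁴ / (6.16×10⁻⁵ × 1.24) = 5.92 m/s

5.9 m s⁻¹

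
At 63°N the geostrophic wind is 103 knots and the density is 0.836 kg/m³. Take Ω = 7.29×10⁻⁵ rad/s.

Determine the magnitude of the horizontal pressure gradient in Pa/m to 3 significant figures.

Coriolis parameter at 63°N:
f = 2Ω sin φ = 2 × 7.29×10⁻⁵ × sin 63° = 1.30×10⁻⁴ s⁻¹
Wind speed in SI: 103 knots = 53.0 m/s
Geostrophic balance rearranged: |∂P/∂n| = f ρ V_g
|∂P/∂n| = 1.30×10⁻⁴ × 0.836 × 53.0 = 5.75×10⁻³ Pa/m

5.75×10⁻³ Pa/m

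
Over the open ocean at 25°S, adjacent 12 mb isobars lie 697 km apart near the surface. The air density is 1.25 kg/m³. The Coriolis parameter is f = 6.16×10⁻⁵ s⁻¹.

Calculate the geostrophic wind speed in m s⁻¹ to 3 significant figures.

22.4 m s⁻¹

Pressure gradient: |∂P/∂n| = 1200 Pa / 697000 m = 1.72×10⁻³ Pa/m
Geostrophic balance (pressure-gradient force = Coriolis force):
V_g = (1/(fρ)) |∂P/∂n| = 1.72×10⁻³ / (6.16×10⁻⁵ × 1.25) = 22.4 m/s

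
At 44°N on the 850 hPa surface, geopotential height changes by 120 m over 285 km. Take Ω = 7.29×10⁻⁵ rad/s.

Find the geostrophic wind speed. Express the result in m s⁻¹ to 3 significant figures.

40.8 m s⁻¹

Coriolis parameter at 44°N:
f = 2Ω sin φ = 2 × 7.29×10⁻⁵ × sin 44° = 1.01×10⁻⁴ s⁻¹
Height gradient: |∂Z/∂n| = 120 m / 285000 m = 4.21×10⁻⁴
On a pressure surface, geostrophic balance gives V_g = (g/f)|∂Z/∂n|:
V_g = 9.81 × 4.21×10⁻⁴ / 1.01×10⁻⁴ = 40.8 m/s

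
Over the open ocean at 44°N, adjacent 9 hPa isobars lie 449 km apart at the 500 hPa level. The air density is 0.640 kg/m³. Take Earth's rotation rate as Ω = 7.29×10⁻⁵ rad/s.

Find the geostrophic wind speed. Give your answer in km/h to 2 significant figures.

110 km/h

Coriolis parameter at 44°N:
f = 2Ω sin φ = 2 × 7.29×10⁻⁵ × sin 44° = 1.01×10⁻⁴ s⁻¹
Pressure gradient: |∂P/∂n| = 900 Pa / 449000 m = 2.00×10⁻³ Pa/m
Geostrophic balance (pressure-gradient force = Coriolis force):
V_g = (1/(fρ)) |∂P/∂n| = 2.00×10⁻³ / (1.01×10⁻⁴ × 0.640) = 30.9 m/s
Converting: 30.9 m/s × 3.6 = 110 km/h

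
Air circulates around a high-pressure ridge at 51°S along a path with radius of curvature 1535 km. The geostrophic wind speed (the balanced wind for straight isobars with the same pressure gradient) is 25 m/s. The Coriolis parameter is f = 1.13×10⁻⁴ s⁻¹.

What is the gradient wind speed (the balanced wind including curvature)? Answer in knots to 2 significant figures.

59 knots

Around a high, pressure-gradient force acts outward with centrifugal, so Coriolis balances both:
fV = (1/ρ)|∂P/∂n| + V²/R  →  V² − fR·V + fR·V_g = 0
With fR = 1.13×10⁻⁴ × 1535×10³ m = 173 m/s:
V = [fR − √((fR)² − 4 fR V_g)]/2 = [173 − √(173² − 4×173×25)]/2 = 30.3 m/s
Supergeostrophic (V > V_g = 25 m/s), as expected around a high.
Converting: 30.3 m/s × 1.944 = 59 knots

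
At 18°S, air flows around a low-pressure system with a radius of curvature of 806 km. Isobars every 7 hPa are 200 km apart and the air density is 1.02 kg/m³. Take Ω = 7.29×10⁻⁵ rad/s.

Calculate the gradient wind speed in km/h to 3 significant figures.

Coriolis parameter at 18°S:
f = 2Ω sin φ = 2 × 7.29×10⁻⁵ × sin 18° = 4.51×10⁻⁵ s⁻¹
Pressure gradient: |∂P/∂n| = 700 Pa / 200000 m = 3.50×10⁻³ Pa/m
Geostrophic speed: V_g = |∂P/∂n|/(fρ) = 3.50×10⁻³/(4.51×10⁻⁵ × 1.02) = 76.2 m/s
Around a low, centrifugal force acts outward with Coriolis, so pressure-gradient force balances both:
(1/ρ)|∂P/∂n| = fV + V²/R  →  V² + fR·V − fR·V_g = 0
With fR = 4.51×10⁻⁵ × 806×10³ m = 36.3 m/s:
V = [−fR + √((fR)² + 4 fR V_g)]/2 = [−36.3 + √(36.3² + 4×36.3×76.2)]/2 = 37.5 m/s
Subgeostrophic (V < V_g = 76.2 m/s), as expected around a low.
Converting: 37.5 m/s × 3.6 = 135 km/h

135 km/h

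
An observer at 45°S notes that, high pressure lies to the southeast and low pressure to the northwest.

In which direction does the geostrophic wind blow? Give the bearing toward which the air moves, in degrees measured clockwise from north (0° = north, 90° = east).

The pressure-gradient force points toward the northwest (bearing 315°).
Geostrophic balance: in the Southern Hemisphere the Coriolis force deflects motion to the left, so the geostrophic wind blows 90° to the left of the pressure-gradient force (low pressure on the right).
Rotating 315° by 90° counterclockwise gives 225° — the wind blows toward the southwest.

225°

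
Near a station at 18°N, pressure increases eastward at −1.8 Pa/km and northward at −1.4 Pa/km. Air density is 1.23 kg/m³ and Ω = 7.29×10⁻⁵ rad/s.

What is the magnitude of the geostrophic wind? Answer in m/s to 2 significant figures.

41 m/s

Coriolis parameter at 18°N:
f = 2Ω sin φ = 2 × 7.29×10⁻⁵ × sin 18° = 4.51×10⁻⁵ s⁻¹
Component geostrophic relations (x east, y north):
u_g = −(1/(fρ)) ∂P/∂y,  v_g = (1/(fρ)) ∂P/∂x
u_g = −(−1.4×10⁻³)/(4.51×10⁻⁵ × 1.23) = 25.3 m/s;  v_g = (−1.8×10⁻³)/(4.51×10⁻⁵ × 1.23) = −32.5 m/s
|V_g| = √(u_g² + v_g²) = 41.1 m/s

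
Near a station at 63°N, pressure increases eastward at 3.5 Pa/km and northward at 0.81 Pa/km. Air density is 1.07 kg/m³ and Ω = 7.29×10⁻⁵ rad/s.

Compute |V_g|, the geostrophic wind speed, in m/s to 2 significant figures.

26 m/s

Coriolis parameter at 63°N:
f = 2Ω sin φ = 2 × 7.29×10⁻⁵ × sin 63° = 1.30×10⁻⁴ s⁻¹
Component geostrophic relations (x east, y north):
u_g = −(1/(fρ)) ∂P/∂y,  v_g = (1/(fρ)) ∂P/∂x
u_g = −(0.81×10⁻³)/(1.30×10⁻⁴ × 1.07) = −5.83 m/s;  v_g = (3.5×10⁻³)/(1.30×10⁻⁴ × 1.07) = 25.2 m/s
|V_g| = √(u_g² + v_g²) = 25.8 m/s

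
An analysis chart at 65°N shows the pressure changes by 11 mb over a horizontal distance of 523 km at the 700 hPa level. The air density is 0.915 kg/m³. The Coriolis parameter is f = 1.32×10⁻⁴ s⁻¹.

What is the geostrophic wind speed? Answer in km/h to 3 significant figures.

62.7 km/h

Pressure gradient: |∂P/∂n| = 1100 Pa / 523000 m = 2.10×10⁻³ Pa/m
Geostrophic balance (pressure-gradient force = Coriolis force):
V_g = (1/(fρ)) |∂P/∂n| = 2.10×10⁻³ / (1.32×10⁻⁴ × 0.915) = 17.4 m/s
Converting: 17.4 m/s × 3.6 = 62.7 km/h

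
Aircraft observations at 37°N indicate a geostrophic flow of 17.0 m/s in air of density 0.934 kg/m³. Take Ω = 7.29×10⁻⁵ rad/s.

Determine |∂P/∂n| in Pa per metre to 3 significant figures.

Coriolis parameter at 37°N:
f = 2Ω sin φ = 2 × 7.29×10⁻⁵ × sin 37° = 8.77×10⁻⁵ s⁻¹
Geostrophic balance rearranged: |∂P/∂n| = f ρ V_g
|∂P/∂n| = 8.77×10⁻⁵ × 0.934 × 17.0 = 1.39×10⁻³ Pa/m

1.39×10⁻³ Pa/m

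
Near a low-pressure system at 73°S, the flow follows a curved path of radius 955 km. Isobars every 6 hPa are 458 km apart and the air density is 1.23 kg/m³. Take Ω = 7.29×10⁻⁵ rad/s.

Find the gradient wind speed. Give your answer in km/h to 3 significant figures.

26.1 km/h

Coriolis parameter at 73°S:
f = 2Ω sin φ = 2 × 7.29×10⁻⁵ × sin 73° = 1.39×10⁻⁴ s⁻¹
Pressure gradient: |∂P/∂n| = 600 Pa / 458000 m = 1.31×10⁻³ Pa/m
Geostrophic speed: V_g = |∂P/∂n|/(fρ) = 1.31×10⁻³/(1.39×10⁻⁴ × 1.23) = 7.64 m/s
Around a low, centrifugal force acts outward with Coriolis, so pressure-gradient force balances both:
(1/ρ)|∂P/∂n| = fV + V²/R  →  V² + fR·V − fR·V_g = 0
With fR = 1.39×10⁻⁴ × 955×10³ m = 133 m/s:
V = [−fR + √((fR)² + 4 fR V_g)]/2 = [−133 + √(133² + 4×133×7.64)]/2 = 7.24 m/s
Subgeostrophic (V < V_g = 7.64 m/s), as expected around a low.
Converting: 7.24 m/s × 3.6 = 26.1 km/h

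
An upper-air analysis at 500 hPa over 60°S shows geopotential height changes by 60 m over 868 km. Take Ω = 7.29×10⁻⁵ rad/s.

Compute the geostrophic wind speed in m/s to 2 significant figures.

5.4 m/s

Coriolis parameter at 60°S:
f = 2Ω sin φ = 2 × 7.29×10⁻⁵ × sin 60° = 1.26×10⁻⁴ s⁻¹
Height gradient: |∂Z/∂n| = 60 m / 868000 m = 6.91×10⁻⁵
On a pressure surface, geostrophic balance gives V_g = (g/f)|∂Z/∂n|:
V_g = 9.81 × 6.91×10⁻⁵ / 1.26×10⁻⁴ = 5.37 m/s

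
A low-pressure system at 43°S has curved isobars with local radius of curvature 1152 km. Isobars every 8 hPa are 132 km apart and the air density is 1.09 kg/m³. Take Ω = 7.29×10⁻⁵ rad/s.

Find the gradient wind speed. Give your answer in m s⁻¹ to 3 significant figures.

Coriolis parameter at 43°S:
f = 2Ω sin φ = 2 × 7.29×10⁻⁵ × sin 43° = 9.94×10⁻⁵ s⁻¹
Pressure gradient: |∂P/∂n| = 800 Pa / 132000 m = 6.06×10⁻³ Pa/m
Geostrophic speed: V_g = |∂P/∂n|/(fρ) = 6.06×10⁻³/(9.94×10⁻⁵ × 1.09) = 55.9 m/s
Around a low, centrifugal force acts outward with Coriolis, so pressure-gradient force balances both:
(1/ρ)|∂P/∂n| = fV + V²/R  →  V² + fR·V − fR·V_g = 0
With fR = 9.94×10⁻⁵ × 1152×10³ m = 115 m/s:
V = [−fR + √((fR)² + 4 fR V_g)]/2 = [−115 + √(115² + 4×115×55.9)]/2 = 41.1 m/s
Subgeostrophic (V < V_g = 55.9 m/s), as expected around a low.

41.1 m s⁻¹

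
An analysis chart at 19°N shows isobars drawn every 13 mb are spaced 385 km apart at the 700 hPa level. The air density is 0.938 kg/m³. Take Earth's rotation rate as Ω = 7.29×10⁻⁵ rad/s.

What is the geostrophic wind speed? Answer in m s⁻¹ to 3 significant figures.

75.8 m s⁻¹

Coriolis parameter at 19°N:
f = 2Ω sin φ = 2 × 7.29×10⁻⁵ × sin 19° = 4.75×10⁻⁵ s⁻¹
Pressure gradient: |∂P/∂n| = 1300 Pa / 385000 m = 3.38×10⁻³ Pa/m
Geostrophic balance (pressure-gradient force = Coriolis force):
V_g = (1/(fρ)) |∂P/∂n| = 3.38×10⁻³ / (4.75×10⁻⁵ × 0.938) = 75.8 m/s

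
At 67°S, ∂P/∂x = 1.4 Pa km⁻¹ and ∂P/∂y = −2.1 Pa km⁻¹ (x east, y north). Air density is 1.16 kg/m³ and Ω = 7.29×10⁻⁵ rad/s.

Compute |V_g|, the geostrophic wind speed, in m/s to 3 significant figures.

16.2 m/s

Coriolis parameter at 67°S:
f = 2Ω sin φ = 2 × 7.29×10⁻⁵ × sin 67° = 1.34×10⁻⁴ s⁻¹
In the Southern Hemisphere f is negative: f = −1.34×10⁻⁴ s⁻¹.
Component geostrophic relations (x east, y north):
u_g = −(1/(fρ)) ∂P/∂y,  v_g = (1/(fρ)) ∂P/∂x
u_g = −(−2.1×10⁻³)/(−1.34×10⁻⁴ × 1.16) = −13.5 m/s;  v_g = (1.4×10⁻³)/(−1.34×10⁻⁴ × 1.16) = −8.99 m/s
|V_g| = √(u_g² + v_g²) = 16.2 m/s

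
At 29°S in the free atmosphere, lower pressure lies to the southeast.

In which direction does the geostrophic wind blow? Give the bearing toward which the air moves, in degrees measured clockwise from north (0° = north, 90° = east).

The pressure-gradient force points toward the southeast (bearing 135°).
Geostrophic balance: in the Southern Hemisphere the Coriolis force deflects motion to the left, so the geostrophic wind blows 90° to the left of the pressure-gradient force (low pressure on the right).
Rotating 135° by 90° counterclockwise gives 045° — the wind blows toward the northeast.

045°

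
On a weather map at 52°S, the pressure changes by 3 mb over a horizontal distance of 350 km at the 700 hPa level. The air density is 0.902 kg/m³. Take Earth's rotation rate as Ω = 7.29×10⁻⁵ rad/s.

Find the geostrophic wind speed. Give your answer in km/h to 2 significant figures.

Coriolis parameter at 52°S:
f = 2Ω sin φ = 2 × 7.29×10⁻⁵ × sin 52° = 1.15×10⁻⁴ s⁻¹
Pressure gradient: |∂P/∂n| = 300 Pa / 350000 m = 8.57×10⁻⁴ Pa/m
Geostrophic balance (pressure-gradient force = Coriolis force):
V_g = (1/(fρ)) |∂P/∂n| = 8.57×10⁻⁴ / (1.15×10⁻⁴ × 0.902) = 8.27 m/s
Converting: 8.27 m/s × 3.6 = 30 km/h

30 km/h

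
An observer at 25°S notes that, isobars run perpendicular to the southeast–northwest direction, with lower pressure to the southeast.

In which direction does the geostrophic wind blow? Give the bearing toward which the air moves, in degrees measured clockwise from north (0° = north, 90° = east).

045°

The pressure-gradient force points toward the southeast (bearing 135°).
Geostrophic balance: in the Southern Hemisphere the Coriolis force deflects motion to the left, so the geostrophic wind blows 90° to the left of the pressure-gradient force (low pressure on the right).
Rotating 135° by 90° counterclockwise gives 045° — the wind blows toward the northeast.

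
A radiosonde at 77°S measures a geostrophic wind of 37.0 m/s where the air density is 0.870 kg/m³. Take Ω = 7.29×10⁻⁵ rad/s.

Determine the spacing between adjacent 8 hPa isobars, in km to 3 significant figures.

175 km

Coriolis parameter at 77°S:
f = 2Ω sin φ = 2 × 7.29×10⁻⁵ × sin 77° = 1.42×10⁻⁴ s⁻¹
Geostrophic balance rearranged: |∂P/∂n| = f ρ V_g
|∂P/∂n| = 1.42×10⁻⁴ × 0.870 × 37.0 = 4.57×10⁻³ Pa/m
Isobar spacing: Δn = ΔP/|∂P/∂n| = 800 Pa / 4.57×10⁻³ Pa/m = 174939 m ≈ 175 km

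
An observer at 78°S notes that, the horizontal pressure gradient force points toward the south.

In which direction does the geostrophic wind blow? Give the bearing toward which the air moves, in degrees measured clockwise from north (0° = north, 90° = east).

The pressure-gradient force points toward the south (bearing 180°).
Geostrophic balance: in the Southern Hemisphere the Coriolis force deflects motion to the left, so the geostrophic wind blows 90° to the left of the pressure-gradient force (low pressure on the right).
Rotating 180° by 90° counterclockwise gives 090° — the wind blows toward the east.

090°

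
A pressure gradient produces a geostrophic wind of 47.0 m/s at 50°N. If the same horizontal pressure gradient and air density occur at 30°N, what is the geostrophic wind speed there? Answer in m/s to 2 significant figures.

With the same pressure gradient and density, V_g ∝ 1/f ∝ 1/sin φ.
V₂ = V₁ · sin φ₁ / sin φ₂ = 47.0 × sin 50° / sin 30°
V₂ = 47.0 × 0.7660/0.5000 = 72 m/s

72 m/s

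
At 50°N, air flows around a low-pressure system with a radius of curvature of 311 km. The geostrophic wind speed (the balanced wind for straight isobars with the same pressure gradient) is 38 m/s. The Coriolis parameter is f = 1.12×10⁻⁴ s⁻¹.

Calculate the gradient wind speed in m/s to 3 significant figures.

22.9 m/s

Around a low, centrifugal force acts outward with Coriolis, so pressure-gradient force balances both:
(1/ρ)|∂P/∂n| = fV + V²/R  →  V² + fR·V − fR·V_g = 0
With fR = 1.12×10⁻⁴ × 311×10³ m = 34.8 m/s:
V = [−fR + √((fR)² + 4 fR V_g)]/2 = [−34.8 + √(34.8² + 4×34.8×38)]/2 = 22.9 m/s
Subgeostrophic (V < V_g = 38 m/s), as expected around a low.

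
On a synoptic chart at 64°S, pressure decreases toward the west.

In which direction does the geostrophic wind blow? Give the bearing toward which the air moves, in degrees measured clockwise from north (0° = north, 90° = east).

180°

The pressure-gradient force points toward the west (bearing 270°).
Geostrophic balance: in the Southern Hemisphere the Coriolis force deflects motion to the left, so the geostrophic wind blows 90° to the left of the pressure-gradient force (low pressure on the right).
Rotating 270° by 90° counterclockwise gives 180° — the wind blows toward the south.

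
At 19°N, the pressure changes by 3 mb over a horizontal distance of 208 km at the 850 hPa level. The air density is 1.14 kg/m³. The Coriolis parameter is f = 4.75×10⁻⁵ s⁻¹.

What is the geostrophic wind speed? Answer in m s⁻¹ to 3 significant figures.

Pressure gradient: |∂P/∂n| = 300 Pa / 208000 m = 1.44×10⁻³ Pa/m
Geostrophic balance (pressure-gradient force = Coriolis force):
V_g = (1/(fρ)) |∂P/∂n| = 1.44×10⁻³ / (4.75×10⁻⁵ × 1.14) = 26.6 m/s

26.6 m s⁻¹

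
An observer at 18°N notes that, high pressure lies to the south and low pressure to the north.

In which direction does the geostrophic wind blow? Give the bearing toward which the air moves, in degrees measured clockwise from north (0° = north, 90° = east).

The pressure-gradient force points toward the north (bearing 000°).
Geostrophic balance: in the Northern Hemisphere the Coriolis force deflects motion to the right, so the geostrophic wind blows 90° to the right of the pressure-gradient force (low pressure on the left).
Rotating 000° by 90° clockwise gives 090° — the wind blows toward the east.

090°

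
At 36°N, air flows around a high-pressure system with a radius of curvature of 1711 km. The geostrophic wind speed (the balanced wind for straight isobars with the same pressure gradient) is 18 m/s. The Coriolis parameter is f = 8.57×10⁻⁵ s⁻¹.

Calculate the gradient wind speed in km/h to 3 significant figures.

75.6 km/h

Around a high, pressure-gradient force acts outward with centrifugal, so Coriolis balances both:
fV = (1/ρ)|∂P/∂n| + V²/R  →  V² − fR·V + fR·V_g = 0
With fR = 8.57×10⁻⁵ × 1711×10³ m = 147 m/s:
V = [fR − √((fR)² − 4 fR V_g)]/2 = [147 − √(147² − 4×147×18)]/2 = 21 m/s
Supergeostrophic (V > V_g = 18 m/s), as expected around a high.
Converting: 21 m/s × 3.6 = 75.6 km/h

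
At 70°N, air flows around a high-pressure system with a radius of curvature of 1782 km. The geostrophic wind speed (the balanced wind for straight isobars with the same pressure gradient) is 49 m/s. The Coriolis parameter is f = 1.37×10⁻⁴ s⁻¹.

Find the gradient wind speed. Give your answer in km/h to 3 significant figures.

244 km/h

Around a high, pressure-gradient force acts outward with centrifugal, so Coriolis balances both:
fV = (1/ρ)|∂P/∂n| + V²/R  →  V² − fR·V + fR·V_g = 0
With fR = 1.37×10⁻⁴ × 1782×10³ m = 244 m/s:
V = [fR − √((fR)² − 4 fR V_g)]/2 = [244 − √(244² − 4×244×49)]/2 = 67.9 m/s
Supergeostrophic (V > V_g = 49 m/s), as expected around a high.
Converting: 67.9 m/s × 3.6 = 244 km/h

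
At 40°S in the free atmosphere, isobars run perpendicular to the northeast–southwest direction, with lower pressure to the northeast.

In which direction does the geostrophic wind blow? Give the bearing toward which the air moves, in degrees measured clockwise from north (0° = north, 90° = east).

The pressure-gradient force points toward the northeast (bearing 045°).
Geostrophic balance: in the Southern Hemisphere the Coriolis force deflects motion to the left, so the geostrophic wind blows 90° to the left of the pressure-gradient force (low pressure on the right).
Rotating 045° by 90° counterclockwise gives 315° — the wind blows toward the northwest.

315°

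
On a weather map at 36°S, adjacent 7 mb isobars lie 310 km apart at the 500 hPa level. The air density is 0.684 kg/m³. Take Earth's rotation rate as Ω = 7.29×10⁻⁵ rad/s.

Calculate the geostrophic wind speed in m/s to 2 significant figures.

39 m/s

Coriolis parameter at 36°S:
f = 2Ω sin φ = 2 × 7.29×10⁻⁵ × sin 36° = 8.57×10⁻⁵ s⁻¹
Pressure gradient: |∂P/∂n| = 700 Pa / 310000 m = 2.26×10⁻³ Pa/m
Geostrophic balance (pressure-gradient force = Coriolis force):
V_g = (1/(fρ)) |∂P/∂n| = 2.26×10⁻³ / (8.57×10⁻⁵ × 0.684) = 38.5 m/s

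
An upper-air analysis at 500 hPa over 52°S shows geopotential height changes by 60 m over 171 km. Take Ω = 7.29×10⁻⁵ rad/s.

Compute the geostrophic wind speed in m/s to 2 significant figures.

Coriolis parameter at 52°S:
f = 2Ω sin φ = 2 × 7.29×10⁻⁵ × sin 52° = 1.15×10⁻⁴ s⁻¹
Height gradient: |∂Z/∂n| = 60 m / 171000 m = 3.51×10⁻⁴
On a pressure surface, geostrophic balance gives V_g = (g/f)|∂Z/∂n|:
V_g = 9.81 × 3.51×10⁻⁴ / 1.15×10⁻⁴ = 30.0 m/s

30 m/s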